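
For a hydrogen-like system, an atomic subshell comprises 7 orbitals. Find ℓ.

2ℓ+1 = 7 gives ℓ = 3.

ℓ = 3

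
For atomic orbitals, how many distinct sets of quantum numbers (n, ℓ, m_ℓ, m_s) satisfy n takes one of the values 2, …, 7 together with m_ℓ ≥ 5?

Work shell by shell — for each n, count the (ℓ, m_ℓ) pairs that satisfy m_ℓ ≥ 5:
n=6 → 1; n=7 → 3.
Orbitals: 1 + 3 = 4. Including both spin states (m_s = ±1/2) gives 2 × 4 = 8 states.

8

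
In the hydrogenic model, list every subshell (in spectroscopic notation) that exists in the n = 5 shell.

5s, 5p, 5d, 5f, 5g

For n = 5, ℓ runs from 0 to 4. In spectroscopic notation ℓ = 0,1,2,… ↔ s,p,d,f,g,h,i, so the subshells are 5s, 5p, 5d, 5f, 5g.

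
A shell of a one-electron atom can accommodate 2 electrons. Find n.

n = 1

2n² = 2 ⇒ n² = 1 ⇒ n = 1.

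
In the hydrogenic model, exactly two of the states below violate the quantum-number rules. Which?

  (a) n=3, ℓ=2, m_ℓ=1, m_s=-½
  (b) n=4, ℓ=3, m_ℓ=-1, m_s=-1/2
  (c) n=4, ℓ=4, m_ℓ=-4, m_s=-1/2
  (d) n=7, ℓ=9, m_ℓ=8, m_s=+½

(c) and (d)

(c) has ℓ = 4 ≥ n = 4, violating 0 ≤ ℓ ≤ n−1.
(d) has ℓ = 9 ≥ n = 7, violating 0 ≤ ℓ ≤ n−1.
The remaining sets (a), (b) satisfy all four rules.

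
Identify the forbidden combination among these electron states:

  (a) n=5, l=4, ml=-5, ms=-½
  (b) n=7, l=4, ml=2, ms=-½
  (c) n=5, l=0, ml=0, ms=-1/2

(a) has |ml| = 5 > l = 4, violating −l ≤ ml ≤ l.
The remaining sets (b), (c) satisfy all four rules.

(a)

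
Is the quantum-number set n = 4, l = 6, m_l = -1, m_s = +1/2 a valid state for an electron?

The orbital quantum number must satisfy 0 ≤ l ≤ n−1. With n = 4 the allowed l values are 0, 1, 2, 3, so l = 6 is out of range.

Invalid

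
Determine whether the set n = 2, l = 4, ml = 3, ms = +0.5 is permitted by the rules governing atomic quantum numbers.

The orbital quantum number must satisfy 0 ≤ l ≤ n−1. With n = 2 the allowed l values are 0, 1, so l = 4 is out of range.

Invalid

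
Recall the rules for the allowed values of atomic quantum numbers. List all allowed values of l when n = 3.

l is an integer with 0 ≤ l ≤ n−1, so for n = 3: l = 0, 1, 2.

0, 1, 2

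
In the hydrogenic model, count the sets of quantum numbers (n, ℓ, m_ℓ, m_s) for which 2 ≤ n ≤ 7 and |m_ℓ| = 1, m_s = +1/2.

42

Count contributing orbitals for each principal shell:
n=2 → 2; n=3 → 4; n=4 → 6; n=5 → 8; n=6 → 10; n=7 → 12.
Orbitals: 2 + 4 + 6 + 8 + 10 + 12 = 42. With m_s fixed to +1/2 there is one state per orbital, so 42 states.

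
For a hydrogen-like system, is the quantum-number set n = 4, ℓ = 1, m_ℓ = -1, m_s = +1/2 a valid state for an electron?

Valid

n = 4 is a positive integer. ℓ = 1 satisfies 0 ≤ ℓ ≤ n−1 = 3. m_ℓ = -1 lies in the range −ℓ … +ℓ (here −1 … 1). m_s = +1/2 is one of ±1/2.
All four constraints are satisfied.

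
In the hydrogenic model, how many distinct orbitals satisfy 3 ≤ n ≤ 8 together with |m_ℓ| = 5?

12

For each n in the range, tally the orbitals obeying |m_ℓ| = 5:
n=6 → 2; n=7 → 4; n=8 → 6.
Total orbitals: 2 + 4 + 6 = 12.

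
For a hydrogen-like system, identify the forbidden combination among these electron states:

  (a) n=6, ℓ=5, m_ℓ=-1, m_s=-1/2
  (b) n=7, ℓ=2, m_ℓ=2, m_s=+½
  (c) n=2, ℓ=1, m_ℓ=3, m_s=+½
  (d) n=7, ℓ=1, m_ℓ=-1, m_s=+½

(c) has |m_ℓ| = 3 > ℓ = 1, violating −ℓ ≤ m_ℓ ≤ ℓ.
The remaining sets (a), (b), (d) satisfy all four rules.

(c)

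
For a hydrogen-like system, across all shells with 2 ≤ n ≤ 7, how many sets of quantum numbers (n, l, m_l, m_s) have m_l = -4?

12

Go shell by shell, enumerating (l, m_l) with m_l = -4:
n=5 → 1; n=6 → 2; n=7 → 3.
Orbitals: 1 + 2 + 3 = 6. Including both spin states (m_s = ±1/2) gives 2 × 6 = 12 states.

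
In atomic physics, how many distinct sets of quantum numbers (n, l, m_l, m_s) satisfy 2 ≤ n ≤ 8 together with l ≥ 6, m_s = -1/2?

41

Count contributing orbitals for each principal shell:
n=7 → 13; n=8 → 28.
Orbitals: 13 + 28 = 41. With m_s fixed to -1/2 there is one state per orbital, so 41 states.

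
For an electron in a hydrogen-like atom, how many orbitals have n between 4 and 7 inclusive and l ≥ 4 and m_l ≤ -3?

For each n in the range, tally the orbitals obeying l ≥ 4 and m_l ≤ -3:
n=5 → 2; n=6 → 5; n=7 → 9.
Total orbitals: 2 + 5 + 9 = 16.

16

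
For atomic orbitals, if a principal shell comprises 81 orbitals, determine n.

n² = 81 ⇒ n = 9.

n = 9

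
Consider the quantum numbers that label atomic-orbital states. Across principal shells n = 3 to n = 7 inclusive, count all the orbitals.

Shell n has n² orbitals: 3²=9 + 4²=16 + 5²=25 + 6²=36 + 7²=49 = 135 orbitals.

135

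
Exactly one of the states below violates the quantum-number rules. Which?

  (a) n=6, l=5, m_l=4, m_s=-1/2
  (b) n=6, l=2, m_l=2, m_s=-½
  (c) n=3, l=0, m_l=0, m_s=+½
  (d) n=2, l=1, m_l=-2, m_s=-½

(d)

(d) has |m_l| = 2 > l = 1, violating −l ≤ m_l ≤ l.
The remaining sets (a), (b), (c) satisfy all four rules.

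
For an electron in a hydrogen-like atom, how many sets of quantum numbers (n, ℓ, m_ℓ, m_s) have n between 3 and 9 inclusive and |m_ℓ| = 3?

84

For each n in the range, tally the orbitals obeying |m_ℓ| = 3:
n=4 → 2; n=5 → 4; n=6 → 6; n=7 → 8; n=8 → 10; n=9 → 12.
Orbitals: 2 + 4 + 6 + 8 + 10 + 12 = 42. Including both spin states (m_s = ±1/2) gives 2 × 42 = 84 states.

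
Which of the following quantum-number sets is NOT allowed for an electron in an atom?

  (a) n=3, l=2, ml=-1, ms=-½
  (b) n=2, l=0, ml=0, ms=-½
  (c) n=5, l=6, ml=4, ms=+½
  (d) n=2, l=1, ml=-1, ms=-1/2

(c) has l = 6 ≥ n = 5, violating 0 ≤ l ≤ n−1.
The remaining sets (a), (b), (d) satisfy all four rules.

(c)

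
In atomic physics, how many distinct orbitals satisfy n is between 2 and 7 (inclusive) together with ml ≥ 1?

56

Count contributing orbitals for each principal shell:
n=2 → 1; n=3 → 3; n=4 → 6; n=5 → 10; n=6 → 15; n=7 → 21.
Total orbitals: 1 + 3 + 6 + 10 + 15 + 21 = 56.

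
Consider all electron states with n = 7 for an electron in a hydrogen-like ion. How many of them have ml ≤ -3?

Orbitals with ml ≤ -3, by l: l=3 → 1; l=4 → 2; l=5 → 3; l=6 → 4.
Orbitals: 1 + 2 + 3 + 4 = 10. Each orbital carries two spin states, so 10 × 2 = 20 states.

20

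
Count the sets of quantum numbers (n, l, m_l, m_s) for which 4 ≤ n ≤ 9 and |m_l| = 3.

84

Per-shell orbital counts meeting the constraint:
n=4 → 2; n=5 → 4; n=6 → 6; n=7 → 8; n=8 → 10; n=9 → 12.
Orbitals: 2 + 4 + 6 + 8 + 10 + 12 = 42. Including both spin states (m_s = ±1/2) gives 2 × 42 = 84 states.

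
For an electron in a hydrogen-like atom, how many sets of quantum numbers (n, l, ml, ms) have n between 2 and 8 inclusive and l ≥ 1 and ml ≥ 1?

Go shell by shell, enumerating (l, ml) with l ≥ 1 and ml ≥ 1:
n=2 → 1; n=3 → 3; n=4 → 6; n=5 → 10; n=6 → 15; n=7 → 21; n=8 → 28.
Orbitals: 1 + 3 + 6 + 10 + 15 + 21 + 28 = 84. Including both spin states (ms = ±1/2) gives 2 × 84 = 168 states.

168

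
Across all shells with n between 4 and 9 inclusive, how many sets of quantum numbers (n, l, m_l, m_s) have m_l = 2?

54

Per-shell orbital counts meeting the constraint:
n=4 → 2; n=5 → 3; n=6 → 4; n=7 → 5; n=8 → 6; n=9 → 7.
Orbitals: 2 + 3 + 4 + 5 + 6 + 7 = 27. Including both spin states (m_s = ±1/2) gives 2 × 27 = 54 states.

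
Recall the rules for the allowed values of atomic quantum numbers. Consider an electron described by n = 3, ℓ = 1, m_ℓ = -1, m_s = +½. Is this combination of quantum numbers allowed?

Allowed

n = 3 is a positive integer. ℓ = 1 satisfies 0 ≤ ℓ ≤ n−1 = 2. m_ℓ = -1 lies in the range −ℓ … +ℓ (here −1 … 1). m_s = +1/2 is one of ±1/2.
All four constraints are satisfied.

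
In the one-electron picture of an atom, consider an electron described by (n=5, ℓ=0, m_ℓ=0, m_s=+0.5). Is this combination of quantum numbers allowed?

Allowed

n = 5 is a positive integer. ℓ = 0 satisfies 0 ≤ ℓ ≤ n−1 = 4. m_ℓ = 0 lies in the range −ℓ … +ℓ (here 0). m_s = +1/2 is one of ±1/2.
All four constraints are satisfied.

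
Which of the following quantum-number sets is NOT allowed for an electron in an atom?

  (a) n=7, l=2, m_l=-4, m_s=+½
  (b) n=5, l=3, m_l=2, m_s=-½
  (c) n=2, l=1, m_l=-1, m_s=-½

(a) has |m_l| = 4 > l = 2, violating −l ≤ m_l ≤ l.
The remaining sets (b), (c) satisfy all four rules.

(a)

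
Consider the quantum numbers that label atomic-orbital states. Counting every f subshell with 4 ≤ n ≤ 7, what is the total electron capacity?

An f subshell (ℓ = 3) exists for every n ≥ 4, so shells n = 4, 5, 6, 7 each contribute one — 4 subshells.
Since each f subshell holds 2(2·3+1) = 14 electrons, the total is 4 × 14 = 56.

56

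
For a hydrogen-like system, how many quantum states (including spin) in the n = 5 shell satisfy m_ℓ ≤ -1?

For n = 5, ℓ ranges over 0 … 4.
Contributions: ℓ=1 → 1; ℓ=2 → 2; ℓ=3 → 3; ℓ=4 → 4.
Orbitals: 1 + 2 + 3 + 4 = 10. Each orbital carries two spin states, so 10 × 2 = 20 states.

20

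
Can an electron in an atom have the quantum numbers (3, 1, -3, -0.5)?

The magnetic quantum number must satisfy −ℓ ≤ m_ℓ ≤ ℓ. With ℓ = 1, m_ℓ can only be -1, 0, 1, so m_ℓ = -3 is forbidden.

Invalid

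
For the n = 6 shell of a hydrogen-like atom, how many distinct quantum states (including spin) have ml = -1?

With n = 6 the allowed l are 0, 1, …, 5.
The (l, ml) pairs meeting ml = -1 give: l=1 → 1; l=2 → 1; l=3 → 1; l=4 → 1; l=5 → 1.
Orbitals: 1 + 1 + 1 + 1 + 1 = 5. Each orbital carries two spin states, so 5 × 2 = 10 states.

10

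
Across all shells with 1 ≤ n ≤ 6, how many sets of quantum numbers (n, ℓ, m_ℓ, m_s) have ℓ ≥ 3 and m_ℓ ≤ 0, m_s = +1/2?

Go shell by shell, enumerating (ℓ, m_ℓ) with ℓ ≥ 3 and m_ℓ ≤ 0:
n=4 → 4; n=5 → 9; n=6 → 15.
Orbitals: 4 + 9 + 15 = 28. With m_s fixed to +1/2 there is one state per orbital, so 28 states.

28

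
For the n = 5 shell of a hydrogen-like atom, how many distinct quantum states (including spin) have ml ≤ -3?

6

With n = 5 the allowed l are 0, 1, …, 4.
The (l, ml) pairs meeting ml ≤ -3 give: l=3 → 1; l=4 → 2.
Orbitals: 1 + 2 = 3. Each orbital carries two spin states, so 3 × 2 = 6 states.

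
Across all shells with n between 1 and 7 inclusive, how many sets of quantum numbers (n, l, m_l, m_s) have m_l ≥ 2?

Treat each shell separately and count matching orbitals:
n=3 → 1; n=4 → 3; n=5 → 6; n=6 → 10; n=7 → 15.
Orbitals: 1 + 3 + 6 + 10 + 15 = 35. Including both spin states (m_s = ±1/2) gives 2 × 35 = 70 states.

70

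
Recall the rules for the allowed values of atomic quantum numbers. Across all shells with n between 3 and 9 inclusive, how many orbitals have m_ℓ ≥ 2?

84

Work shell by shell — for each n, count the (ℓ, m_ℓ) pairs that satisfy m_ℓ ≥ 2:
n=3 → 1; n=4 → 3; n=5 → 6; n=6 → 10; n=7 → 15; n=8 → 21; n=9 → 28.
Total orbitals: 1 + 3 + 6 + 10 + 15 + 21 + 28 = 84.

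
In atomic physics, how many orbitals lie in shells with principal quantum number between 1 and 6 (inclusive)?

Shell n has n² orbitals: 1²=1 + 2²=4 + 3²=9 + 4²=16 + 5²=25 + 6²=36 = 91 orbitals.

91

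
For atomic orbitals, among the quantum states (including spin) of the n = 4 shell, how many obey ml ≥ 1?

12

With n = 4 the allowed l are 0, 1, …, 3.
The (l, ml) pairs meeting ml ≥ 1 give: l=1 → 1; l=2 → 2; l=3 → 3.
Orbitals: 1 + 2 + 3 = 6. Each orbital carries two spin states, so 6 × 2 = 12 states.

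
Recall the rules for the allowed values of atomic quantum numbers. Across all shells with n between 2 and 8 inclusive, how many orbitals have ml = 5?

6

Work shell by shell — for each n, count the (l, ml) pairs that satisfy ml = 5:
n=6 → 1; n=7 → 2; n=8 → 3.
Total orbitals: 1 + 2 + 3 = 6.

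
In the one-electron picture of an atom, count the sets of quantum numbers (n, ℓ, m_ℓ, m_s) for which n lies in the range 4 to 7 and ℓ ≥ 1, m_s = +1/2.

Treat each shell separately and count matching orbitals:
n=4 → 15; n=5 → 24; n=6 → 35; n=7 → 48.
Orbitals: 15 + 24 + 35 + 48 = 122. With m_s fixed to +1/2 there is one state per orbital, so 122 states.

122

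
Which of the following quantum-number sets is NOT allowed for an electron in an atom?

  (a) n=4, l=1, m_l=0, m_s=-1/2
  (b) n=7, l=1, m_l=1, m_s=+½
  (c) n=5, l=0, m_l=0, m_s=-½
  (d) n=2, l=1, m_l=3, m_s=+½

(d) has |m_l| = 3 > l = 1, violating −l ≤ m_l ≤ l.
The remaining sets (a), (b), (c) satisfy all four rules.

(d)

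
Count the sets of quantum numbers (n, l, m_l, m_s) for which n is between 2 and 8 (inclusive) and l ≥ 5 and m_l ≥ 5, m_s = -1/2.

Go shell by shell, enumerating (l, m_l) with l ≥ 5 and m_l ≥ 5:
n=6 → 1; n=7 → 3; n=8 → 6.
Orbitals: 1 + 3 + 6 = 10. With m_s fixed to -1/2 there is one state per orbital, so 10 states.

10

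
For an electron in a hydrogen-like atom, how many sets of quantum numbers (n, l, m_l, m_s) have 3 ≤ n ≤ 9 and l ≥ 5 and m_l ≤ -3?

80

Count contributing orbitals for each principal shell:
n=6 → 3; n=7 → 7; n=8 → 12; n=9 → 18.
Orbitals: 3 + 7 + 12 + 18 = 40. Including both spin states (m_s = ±1/2) gives 2 × 40 = 80 states.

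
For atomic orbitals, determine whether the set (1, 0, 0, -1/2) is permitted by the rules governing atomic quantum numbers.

Valid

n = 1 is a positive integer. l = 0 satisfies 0 ≤ l ≤ n−1 = 0. m_l = 0 lies in the range −l … +l (here 0). m_s = -1/2 is one of ±1/2.
All four constraints are satisfied.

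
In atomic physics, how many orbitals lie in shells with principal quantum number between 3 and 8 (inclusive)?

Shell n has n² orbitals: 3²=9 + 4²=16 + 5²=25 + 6²=36 + 7²=49 + 8²=64 = 199 orbitals.

199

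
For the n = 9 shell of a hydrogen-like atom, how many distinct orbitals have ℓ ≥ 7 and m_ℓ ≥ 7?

Contributions: ℓ=7 → 1; ℓ=8 → 2.
Total orbitals: 1 + 2 = 3.

3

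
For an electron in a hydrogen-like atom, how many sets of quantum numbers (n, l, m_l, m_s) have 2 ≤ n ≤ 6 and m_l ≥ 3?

For each n in the range, tally the orbitals obeying m_l ≥ 3:
n=4 → 1; n=5 → 3; n=6 → 6.
Orbitals: 1 + 3 + 6 = 10. Including both spin states (m_s = ±1/2) gives 2 × 10 = 20 states.

20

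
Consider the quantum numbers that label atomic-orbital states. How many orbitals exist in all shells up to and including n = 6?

Total orbitals = 1² + 2² + 3² + 4² + 5² + 6² = 91.

91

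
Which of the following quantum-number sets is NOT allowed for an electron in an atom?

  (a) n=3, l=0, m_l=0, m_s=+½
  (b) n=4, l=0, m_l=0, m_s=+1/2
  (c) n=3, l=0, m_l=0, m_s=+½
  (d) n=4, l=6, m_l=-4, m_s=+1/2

(d) has l = 6 ≥ n = 4, violating 0 ≤ l ≤ n−1.
The remaining sets (a), (b), (c) satisfy all four rules.

(d)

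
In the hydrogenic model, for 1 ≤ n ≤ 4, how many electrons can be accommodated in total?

60

Total orbitals = 1² + 2² + 3² + 4² = 30. Doubling for spin gives 60 electrons.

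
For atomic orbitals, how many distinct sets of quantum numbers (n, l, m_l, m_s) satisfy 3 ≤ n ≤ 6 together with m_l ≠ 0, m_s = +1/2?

For each n in the range, tally the orbitals obeying m_l ≠ 0:
n=3 → 6; n=4 → 12; n=5 → 20; n=6 → 30.
Orbitals: 6 + 12 + 20 + 30 = 68. With m_s fixed to +1/2 there is one state per orbital, so 68 states.

68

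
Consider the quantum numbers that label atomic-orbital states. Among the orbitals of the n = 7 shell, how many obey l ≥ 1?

48

For n = 7, l ranges over 0 … 6.
Contributions: l=1 → 3; l=2 → 5; l=3 → 7; l=4 → 9; l=5 → 11; l=6 → 13.
Total orbitals: 3 + 5 + 7 + 9 + 11 + 13 = 48.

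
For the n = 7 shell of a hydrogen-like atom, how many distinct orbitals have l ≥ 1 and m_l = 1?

6

The n = 7 shell has l = 0 through 6; check each.
The (l, m_l) pairs meeting l ≥ 1 and m_l = 1 give: l=1 → 1; l=2 → 1; l=3 → 1; l=4 → 1; l=5 → 1; l=6 → 1.
Total orbitals: 1 + 1 + 1 + 1 + 1 + 1 = 6.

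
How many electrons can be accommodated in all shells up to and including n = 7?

Total orbitals = 1² + 2² + 3² + 4² + 5² + 6² + 7² = 140. Doubling for spin gives 280 electrons.

280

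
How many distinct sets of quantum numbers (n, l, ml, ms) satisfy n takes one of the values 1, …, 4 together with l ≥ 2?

Treat each shell separately and count matching orbitals:
n=3 → 5; n=4 → 12.
Orbitals: 5 + 12 = 17. Including both spin states (ms = ±1/2) gives 2 × 17 = 34 states.

34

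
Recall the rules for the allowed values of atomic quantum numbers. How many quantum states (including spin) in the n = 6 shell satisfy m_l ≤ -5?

The n = 6 shell has l = 0 through 5; check each.
Per l-value: l=5 → 1.
Orbitals: 1. Each orbital carries two spin states, so 1 × 2 = 2 states.

2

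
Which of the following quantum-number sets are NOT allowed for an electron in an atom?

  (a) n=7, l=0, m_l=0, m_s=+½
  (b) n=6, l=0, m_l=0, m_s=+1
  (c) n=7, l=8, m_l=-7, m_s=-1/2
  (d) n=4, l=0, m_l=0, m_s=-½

(b) has m_s = +1, but an electron's spin must be ±1/2.
(c) has l = 8 ≥ n = 7, violating 0 ≤ l ≤ n−1.
The remaining sets (a), (d) satisfy all four rules.

(b) and (c)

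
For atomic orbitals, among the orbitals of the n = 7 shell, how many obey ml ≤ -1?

The (l, ml) pairs meeting ml ≤ -1 give: l=1 → 1; l=2 → 2; l=3 → 3; l=4 → 4; l=5 → 5; l=6 → 6.
Total orbitals: 1 + 2 + 3 + 4 + 5 + 6 = 21.

21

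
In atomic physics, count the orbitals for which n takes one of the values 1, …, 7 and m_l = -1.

21

Work shell by shell — for each n, count the (l, m_l) pairs that satisfy m_l = -1:
n=2 → 1; n=3 → 2; n=4 → 3; n=5 → 4; n=6 → 5; n=7 → 6.
Total orbitals: 1 + 2 + 3 + 4 + 5 + 6 = 21.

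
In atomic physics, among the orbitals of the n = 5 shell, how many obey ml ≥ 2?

6

For n = 5, l ranges over 0 … 4.
Per l-value: l=2 → 1; l=3 → 2; l=4 → 3.
Total orbitals: 1 + 2 + 3 = 6.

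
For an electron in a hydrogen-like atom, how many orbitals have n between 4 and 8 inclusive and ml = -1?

25

Count contributing orbitals for each principal shell:
n=4 → 3; n=5 → 4; n=6 → 5; n=7 → 6; n=8 → 7.
Total orbitals: 3 + 4 + 5 + 6 + 7 = 25.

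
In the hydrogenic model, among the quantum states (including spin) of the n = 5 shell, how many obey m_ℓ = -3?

4

Contributions: ℓ=3 → 1; ℓ=4 → 1.
Orbitals: 1 + 1 = 2. Each orbital carries two spin states, so 2 × 2 = 4 states.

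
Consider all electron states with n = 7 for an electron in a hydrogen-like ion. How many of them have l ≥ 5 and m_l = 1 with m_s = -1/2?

2

The n = 7 shell has l = 0 through 6; check each.
Per l-value: l=5 → 1; l=6 → 1.
Orbitals: 1 + 1 = 2. With m_s fixed to a single value there is one state per orbital, giving 2 states.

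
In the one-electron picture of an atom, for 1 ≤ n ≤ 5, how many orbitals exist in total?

Total orbitals = 1² + 2² + 3² + 4² + 5² = 55.

55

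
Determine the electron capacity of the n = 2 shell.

8

A shell holds 2n² electrons: 2 × 2² = 2 × 4 = 8.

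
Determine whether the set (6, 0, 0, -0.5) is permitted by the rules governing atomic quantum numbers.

Allowed

n = 6 is a positive integer. l = 0 satisfies 0 ≤ l ≤ n−1 = 5. ml = 0 lies in the range −l … +l (here 0). ms = -1/2 is one of ±1/2.
All four constraints are satisfied.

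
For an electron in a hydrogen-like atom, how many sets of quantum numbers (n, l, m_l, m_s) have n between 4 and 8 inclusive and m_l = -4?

Count contributing orbitals for each principal shell:
n=5 → 1; n=6 → 2; n=7 → 3; n=8 → 4.
Orbitals: 1 + 2 + 3 + 4 = 10. Including both spin states (m_s = ±1/2) gives 2 × 10 = 20 states.

20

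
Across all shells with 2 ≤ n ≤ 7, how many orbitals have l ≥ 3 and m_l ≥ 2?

Per-shell orbital counts meeting the constraint:
n=4 → 2; n=5 → 5; n=6 → 9; n=7 → 14.
Total orbitals: 2 + 5 + 9 + 14 = 30.

30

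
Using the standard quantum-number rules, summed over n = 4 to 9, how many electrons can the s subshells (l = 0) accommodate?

An s subshell (l = 0) exists for every n ≥ 1, so shells n = 4, 5, 6, 7, 8, 9 each contribute one — 6 subshells.
Since each s subshell holds 2(2·0+1) = 2 electrons, the total is 6 × 2 = 12.

12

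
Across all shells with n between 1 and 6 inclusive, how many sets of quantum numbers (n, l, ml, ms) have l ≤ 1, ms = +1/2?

21

Treat each shell separately and count matching orbitals:
n=1 → 1; n=2 → 4; n=3 → 4; n=4 → 4; n=5 → 4; n=6 → 4.
Orbitals: 1 + 4 + 4 + 4 + 4 + 4 = 21. With ms fixed to +1/2 there is one state per orbital, so 21 states.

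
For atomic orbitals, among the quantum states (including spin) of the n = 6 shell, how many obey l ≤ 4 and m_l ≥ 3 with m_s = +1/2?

The n = 6 shell has l = 0 through 5; check each.
Orbitals with l ≤ 4 and m_l ≥ 3, by l: l=3 → 1; l=4 → 2.
Orbitals: 1 + 2 = 3. With m_s fixed to a single value there is one state per orbital, giving 3 states.

3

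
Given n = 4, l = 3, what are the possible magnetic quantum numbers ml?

-3, -2, -1, 0, 1, 2, 3

ml takes every integer from −l to +l. With l = 3 that gives the 7 values -3, -2, -1, 0, 1, 2, 3.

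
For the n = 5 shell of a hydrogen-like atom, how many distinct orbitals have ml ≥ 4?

1

Go through l = 0, …, 4 (the values permitted for n = 5).
Contributions: l=4 → 1.
Total orbitals: 1.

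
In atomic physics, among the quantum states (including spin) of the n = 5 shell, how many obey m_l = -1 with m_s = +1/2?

With n = 5 the allowed l are 0, 1, …, 4.
Contributions: l=1 → 1; l=2 → 1; l=3 → 1; l=4 → 1.
Orbitals: 1 + 1 + 1 + 1 = 4. With m_s fixed to a single value there is one state per orbital, giving 4 states.

4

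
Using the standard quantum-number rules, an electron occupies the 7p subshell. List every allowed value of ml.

-1, 0, 1

The 7p subshell has l = 1, and ml takes every integer from −l to +l. With l = 1 that gives the 3 values -1, 0, 1.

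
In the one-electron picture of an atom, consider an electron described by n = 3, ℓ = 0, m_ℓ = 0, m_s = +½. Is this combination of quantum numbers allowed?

n = 3 is a positive integer. ℓ = 0 satisfies 0 ≤ ℓ ≤ n−1 = 2. m_ℓ = 0 lies in the range −ℓ … +ℓ (here 0). m_s = +1/2 is one of ±1/2.
All four constraints are satisfied.

Yes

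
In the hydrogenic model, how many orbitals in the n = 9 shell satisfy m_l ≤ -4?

15

With n = 9 the allowed l are 0, 1, …, 8.
Contributions: l=4 → 1; l=5 → 2; l=6 → 3; l=7 → 4; l=8 → 5.
Total orbitals: 1 + 2 + 3 + 4 + 5 = 15.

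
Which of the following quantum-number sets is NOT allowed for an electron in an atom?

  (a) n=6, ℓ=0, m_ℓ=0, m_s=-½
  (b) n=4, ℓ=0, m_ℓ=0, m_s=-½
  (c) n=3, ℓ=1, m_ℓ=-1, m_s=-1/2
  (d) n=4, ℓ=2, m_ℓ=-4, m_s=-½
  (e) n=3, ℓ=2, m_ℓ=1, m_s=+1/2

(d)

(d) has |m_ℓ| = 4 > ℓ = 2, violating −ℓ ≤ m_ℓ ≤ ℓ.
The remaining sets (a), (b), (c), (e) satisfy all four rules.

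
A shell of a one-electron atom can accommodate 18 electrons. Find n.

2n² = 18 ⇒ n² = 9 ⇒ n = 3.

n = 3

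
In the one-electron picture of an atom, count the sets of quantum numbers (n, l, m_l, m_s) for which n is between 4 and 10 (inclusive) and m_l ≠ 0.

For each n in the range, tally the orbitals obeying m_l ≠ 0:
n=4 → 12; n=5 → 20; n=6 → 30; n=7 → 42; n=8 → 56; n=9 → 72; n=10 → 90.
Orbitals: 12 + 20 + 30 + 42 + 56 + 72 + 90 = 322. Including both spin states (m_s = ±1/2) gives 2 × 322 = 644 states.

644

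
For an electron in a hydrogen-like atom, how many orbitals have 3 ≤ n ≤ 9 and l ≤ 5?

194

Count contributing orbitals for each principal shell:
n=3 → 9; n=4 → 16; n=5 → 25; n=6 → 36; n=7 → 36; n=8 → 36; n=9 → 36.
Total orbitals: 9 + 16 + 25 + 36 + 36 + 36 + 36 = 194.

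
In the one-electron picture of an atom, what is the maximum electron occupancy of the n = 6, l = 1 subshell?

A subshell with l = 1 has 2l+1 = 3 orbitals, each holding 2 electrons (spin ±1/2), so 3 × 2 = 6.

6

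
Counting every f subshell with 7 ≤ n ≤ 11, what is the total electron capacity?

70

An f subshell (ℓ = 3) exists for every n ≥ 4, so shells n = 7, 8, 9, 10, 11 each contribute one — 5 subshells.
Since each f subshell holds 2(2·3+1) = 14 electrons, the total is 5 × 14 = 70.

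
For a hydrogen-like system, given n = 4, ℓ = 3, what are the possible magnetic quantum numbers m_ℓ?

-3, -2, -1, 0, 1, 2, 3

m_ℓ takes every integer from −ℓ to +ℓ. With ℓ = 3 that gives the 7 values -3, -2, -1, 0, 1, 2, 3.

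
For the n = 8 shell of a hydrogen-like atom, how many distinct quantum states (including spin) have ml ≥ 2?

42

Go through l = 0, …, 7 (the values permitted for n = 8).
Contributions: l=2 → 1; l=3 → 2; l=4 → 3; l=5 → 4; l=6 → 5; l=7 → 6.
Orbitals: 1 + 2 + 3 + 4 + 5 + 6 = 21. Each orbital carries two spin states, so 21 × 2 = 42 states.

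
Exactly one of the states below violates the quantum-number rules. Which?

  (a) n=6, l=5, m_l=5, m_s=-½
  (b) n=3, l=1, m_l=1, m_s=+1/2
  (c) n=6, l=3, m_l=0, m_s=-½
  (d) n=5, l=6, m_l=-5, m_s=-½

(d) has l = 6 ≥ n = 5, violating 0 ≤ l ≤ n−1.
The remaining sets (a), (b), (c) satisfy all four rules.

(d)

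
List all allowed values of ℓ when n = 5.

ℓ is an integer with 0 ≤ ℓ ≤ n−1, so for n = 5: ℓ = 0, 1, 2, 3, 4.

0, 1, 2, 3, 4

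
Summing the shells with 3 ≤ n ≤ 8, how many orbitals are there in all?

199

Shell n has n² orbitals: 3²=9 + 4²=16 + 5²=25 + 6²=36 + 7²=49 + 8²=64 = 199 orbitals.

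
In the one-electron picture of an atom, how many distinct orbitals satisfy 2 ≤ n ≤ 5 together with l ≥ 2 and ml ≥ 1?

For each n in the range, tally the orbitals obeying l ≥ 2 and ml ≥ 1:
n=3 → 2; n=4 → 5; n=5 → 9.
Total orbitals: 2 + 5 + 9 = 16.

16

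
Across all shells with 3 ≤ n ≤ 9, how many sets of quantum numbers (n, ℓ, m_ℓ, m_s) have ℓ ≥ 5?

Treat each shell separately and count matching orbitals:
n=6 → 11; n=7 → 24; n=8 → 39; n=9 → 56.
Orbitals: 11 + 24 + 39 + 56 = 130. Including both spin states (m_s = ±1/2) gives 2 × 130 = 260 states.

260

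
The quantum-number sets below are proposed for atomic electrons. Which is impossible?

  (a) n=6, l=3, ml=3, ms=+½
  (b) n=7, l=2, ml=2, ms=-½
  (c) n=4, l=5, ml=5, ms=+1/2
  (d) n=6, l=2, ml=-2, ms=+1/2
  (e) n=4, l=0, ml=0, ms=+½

(c) has l = 5 ≥ n = 4, violating 0 ≤ l ≤ n−1.
The remaining sets (a), (b), (d), (e) satisfy all four rules.

(c)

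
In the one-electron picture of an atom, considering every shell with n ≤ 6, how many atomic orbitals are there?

Total orbitals = 1² + 2² + 3² + 4² + 5² + 6² = 91.

91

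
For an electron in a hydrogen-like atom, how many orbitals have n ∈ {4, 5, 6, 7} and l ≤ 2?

For each n in the range, tally the orbitals obeying l ≤ 2:
n=4 → 9; n=5 → 9; n=6 → 9; n=7 → 9.
Total orbitals: 9 + 9 + 9 + 9 = 36.

36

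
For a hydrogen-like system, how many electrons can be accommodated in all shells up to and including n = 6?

182

Total orbitals = 1² + 2² + 3² + 4² + 5² + 6² = 91. Doubling for spin gives 182 electrons.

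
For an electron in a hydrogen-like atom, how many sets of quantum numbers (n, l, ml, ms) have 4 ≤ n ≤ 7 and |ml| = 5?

12

Work shell by shell — for each n, count the (l, ml) pairs that satisfy |ml| = 5:
n=6 → 2; n=7 → 4.
Orbitals: 2 + 4 = 6. Including both spin states (ms = ±1/2) gives 2 × 6 = 12 states.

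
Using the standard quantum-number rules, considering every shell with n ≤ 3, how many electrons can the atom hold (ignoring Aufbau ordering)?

28

Total orbitals = 1² + 2² + 3² = 14. Doubling for spin gives 28 electrons.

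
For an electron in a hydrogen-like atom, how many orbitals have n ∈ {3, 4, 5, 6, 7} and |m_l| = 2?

30

Go shell by shell, enumerating (l, m_l) with |m_l| = 2:
n=3 → 2; n=4 → 4; n=5 → 6; n=6 → 8; n=7 → 10.
Total orbitals: 2 + 4 + 6 + 8 + 10 = 30.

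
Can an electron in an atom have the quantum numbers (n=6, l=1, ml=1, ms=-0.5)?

n = 6 is a positive integer. l = 1 satisfies 0 ≤ l ≤ n−1 = 5. ml = 1 lies in the range −l … +l (here −1 … 1). ms = -1/2 is one of ±1/2.
All four constraints are satisfied.

Yes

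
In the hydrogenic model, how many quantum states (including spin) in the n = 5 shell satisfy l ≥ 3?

The n = 5 shell has l = 0 through 4; check each.
Per l-value: l=3 → 7; l=4 → 9.
Orbitals: 7 + 9 = 16. Each orbital carries two spin states, so 16 × 2 = 32 states.

32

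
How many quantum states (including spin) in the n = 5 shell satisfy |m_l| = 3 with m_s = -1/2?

The n = 5 shell has l = 0 through 4; check each.
Orbitals with |m_l| = 3, by l: l=3 → 2; l=4 → 2.
Orbitals: 2 + 2 = 4. With m_s fixed to a single value there is one state per orbital, giving 4 states.

4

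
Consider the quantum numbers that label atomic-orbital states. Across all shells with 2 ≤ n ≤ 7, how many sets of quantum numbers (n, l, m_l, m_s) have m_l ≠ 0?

224

Per-shell orbital counts meeting the constraint:
n=2 → 2; n=3 → 6; n=4 → 12; n=5 → 20; n=6 → 30; n=7 → 42.
Orbitals: 2 + 6 + 12 + 20 + 30 + 42 = 112. Including both spin states (m_s = ±1/2) gives 2 × 112 = 224 states.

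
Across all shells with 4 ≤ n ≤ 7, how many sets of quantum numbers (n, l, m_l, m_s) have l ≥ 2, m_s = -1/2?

110

Per-shell orbital counts meeting the constraint:
n=4 → 12; n=5 → 21; n=6 → 32; n=7 → 45.
Orbitals: 12 + 21 + 32 + 45 = 110. With m_s fixed to -1/2 there is one state per orbital, so 110 states.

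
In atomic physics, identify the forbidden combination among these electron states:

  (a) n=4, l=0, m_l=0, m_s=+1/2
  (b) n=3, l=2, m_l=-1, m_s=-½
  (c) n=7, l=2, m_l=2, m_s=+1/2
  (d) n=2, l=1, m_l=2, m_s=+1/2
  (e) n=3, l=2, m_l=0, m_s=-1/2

(d)

(d) has |m_l| = 2 > l = 1, violating −l ≤ m_l ≤ l.
The remaining sets (a), (b), (c), (e) satisfy all four rules.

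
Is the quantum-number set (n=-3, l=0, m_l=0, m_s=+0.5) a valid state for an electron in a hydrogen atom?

The principal quantum number must be a positive integer (n ≥ 1), but here n = -3.

No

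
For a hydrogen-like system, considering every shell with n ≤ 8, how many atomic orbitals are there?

204

Total orbitals = 1² + 2² + 3² + 4² + 5² + 6² + 7² + 8² = 204.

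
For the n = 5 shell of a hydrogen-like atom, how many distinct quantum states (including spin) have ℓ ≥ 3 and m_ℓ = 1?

4

For n = 5, ℓ ranges over 0 … 4.
Per ℓ-value: ℓ=3 → 1; ℓ=4 → 1.
Orbitals: 1 + 1 = 2. Each orbital carries two spin states, so 2 × 2 = 4 states.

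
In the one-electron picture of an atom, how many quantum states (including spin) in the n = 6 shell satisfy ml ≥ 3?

Go through l = 0, …, 5 (the values permitted for n = 6).
Contributions: l=3 → 1; l=4 → 2; l=5 → 3.
Orbitals: 1 + 2 + 3 = 6. Each orbital carries two spin states, so 6 × 2 = 12 states.

12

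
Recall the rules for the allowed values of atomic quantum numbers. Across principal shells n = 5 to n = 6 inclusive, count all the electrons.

122

Shell n has n² orbitals: 5²=25 + 6²=36 = 61 orbitals.
Two spin states per orbital: 2 × 61 = 122 electrons.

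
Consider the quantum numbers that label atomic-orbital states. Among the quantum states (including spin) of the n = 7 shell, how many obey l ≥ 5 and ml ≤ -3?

14

Per l-value: l=5 → 3; l=6 → 4.
Orbitals: 3 + 4 = 7. Each orbital carries two spin states, so 7 × 2 = 14 states.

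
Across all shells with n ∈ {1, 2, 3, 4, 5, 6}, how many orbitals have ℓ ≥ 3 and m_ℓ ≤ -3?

10

Per-shell orbital counts meeting the constraint:
n=4 → 1; n=5 → 3; n=6 → 6.
Total orbitals: 1 + 3 + 6 = 10.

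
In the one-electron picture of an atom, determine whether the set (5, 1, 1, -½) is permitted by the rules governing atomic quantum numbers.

n = 5 is a positive integer. ℓ = 1 satisfies 0 ≤ ℓ ≤ n−1 = 4. m_ℓ = 1 lies in the range −ℓ … +ℓ (here −1 … 1). m_s = -1/2 is one of ±1/2.
All four constraints are satisfied.

Valid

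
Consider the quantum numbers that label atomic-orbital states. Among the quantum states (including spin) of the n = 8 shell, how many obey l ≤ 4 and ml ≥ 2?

The n = 8 shell has l = 0 through 7; check each.
Contributions: l=2 → 1; l=3 → 2; l=4 → 3.
Orbitals: 1 + 2 + 3 = 6. Each orbital carries two spin states, so 6 × 2 = 12 states.

12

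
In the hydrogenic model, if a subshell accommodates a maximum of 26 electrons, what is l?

2(2l+1) = 26 ⇒ 2l+1 = 13 ⇒ l = 6.

l = 6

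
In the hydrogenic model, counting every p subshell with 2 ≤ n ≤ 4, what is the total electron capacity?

18

A p subshell (ℓ = 1) exists for every n ≥ 2, so shells n = 2, 3, 4 each contribute one — 3 subshells.
Since each p subshell holds 2(2·1+1) = 6 electrons, the total is 3 × 6 = 18.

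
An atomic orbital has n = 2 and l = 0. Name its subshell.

l = 0 corresponds to the letter 's', so the subshell is 2s.

2s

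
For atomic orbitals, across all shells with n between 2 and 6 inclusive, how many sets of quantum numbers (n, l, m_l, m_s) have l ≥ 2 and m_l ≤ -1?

Per-shell orbital counts meeting the constraint:
n=3 → 2; n=4 → 5; n=5 → 9; n=6 → 14.
Orbitals: 2 + 5 + 9 + 14 = 30. Including both spin states (m_s = ±1/2) gives 2 × 30 = 60 states.

60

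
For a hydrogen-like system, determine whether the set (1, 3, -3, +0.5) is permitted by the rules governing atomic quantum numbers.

Not allowed

The orbital quantum number must satisfy 0 ≤ l ≤ n−1. With n = 1 the allowed l values are 0, so l = 3 is out of range.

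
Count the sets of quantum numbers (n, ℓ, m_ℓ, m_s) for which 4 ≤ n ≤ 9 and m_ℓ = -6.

12

Work shell by shell — for each n, count the (ℓ, m_ℓ) pairs that satisfy m_ℓ = -6:
n=7 → 1; n=8 → 2; n=9 → 3.
Orbitals: 1 + 2 + 3 = 6. Including both spin states (m_s = ±1/2) gives 2 × 6 = 12 states.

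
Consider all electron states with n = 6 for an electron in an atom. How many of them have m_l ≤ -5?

With n = 6 the allowed l are 0, 1, …, 5.
Per l-value: l=5 → 1.
Orbitals: 1. Each orbital carries two spin states, so 1 × 2 = 2 states.

2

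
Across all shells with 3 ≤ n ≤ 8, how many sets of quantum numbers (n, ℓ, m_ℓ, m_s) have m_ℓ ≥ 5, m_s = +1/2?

For each n in the range, tally the orbitals obeying m_ℓ ≥ 5:
n=6 → 1; n=7 → 3; n=8 → 6.
Orbitals: 1 + 3 + 6 = 10. With m_s fixed to +1/2 there is one state per orbital, so 10 states.

10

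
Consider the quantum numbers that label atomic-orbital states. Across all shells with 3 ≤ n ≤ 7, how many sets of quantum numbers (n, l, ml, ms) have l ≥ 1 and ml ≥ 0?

Treat each shell separately and count matching orbitals:
n=3 → 5; n=4 → 9; n=5 → 14; n=6 → 20; n=7 → 27.
Orbitals: 5 + 9 + 14 + 20 + 27 = 75. Including both spin states (ms = ±1/2) gives 2 × 75 = 150 states.

150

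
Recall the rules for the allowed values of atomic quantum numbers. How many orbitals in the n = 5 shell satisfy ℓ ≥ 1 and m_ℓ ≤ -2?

6

With n = 5 the allowed ℓ are 0, 1, …, 4.
The (ℓ, m_ℓ) pairs meeting ℓ ≥ 1 and m_ℓ ≤ -2 give: ℓ=2 → 1; ℓ=3 → 2; ℓ=4 → 3.
Total orbitals: 1 + 2 + 3 = 6.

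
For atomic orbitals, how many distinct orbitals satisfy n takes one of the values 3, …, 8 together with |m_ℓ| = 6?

6

Treat each shell separately and count matching orbitals:
n=7 → 2; n=8 → 4.
Total orbitals: 2 + 4 = 6.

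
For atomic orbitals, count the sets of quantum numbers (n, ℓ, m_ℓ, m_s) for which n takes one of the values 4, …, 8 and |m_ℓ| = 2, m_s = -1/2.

Treat each shell separately and count matching orbitals:
n=4 → 4; n=5 → 6; n=6 → 8; n=7 → 10; n=8 → 12.
Orbitals: 4 + 6 + 8 + 10 + 12 = 40. With m_s fixed to -1/2 there is one state per orbital, so 40 states.

40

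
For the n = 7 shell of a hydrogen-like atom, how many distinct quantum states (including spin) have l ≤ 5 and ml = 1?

Go through l = 0, …, 6 (the values permitted for n = 7).
Contributions: l=1 → 1; l=2 → 1; l=3 → 1; l=4 → 1; l=5 → 1.
Orbitals: 1 + 1 + 1 + 1 + 1 = 5. Each orbital carries two spin states, so 5 × 2 = 10 states.

10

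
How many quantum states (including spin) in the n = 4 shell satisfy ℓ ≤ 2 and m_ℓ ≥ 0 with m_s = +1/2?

6

For n = 4, ℓ ranges over 0 … 3.
Contributions: ℓ=0 → 1; ℓ=1 → 2; ℓ=2 → 3.
Orbitals: 1 + 2 + 3 = 6. With m_s fixed to a single value there is one state per orbital, giving 6 states.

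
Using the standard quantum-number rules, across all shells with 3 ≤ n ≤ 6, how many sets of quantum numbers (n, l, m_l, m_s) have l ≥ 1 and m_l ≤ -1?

68

Treat each shell separately and count matching orbitals:
n=3 → 3; n=4 → 6; n=5 → 10; n=6 → 15.
Orbitals: 3 + 6 + 10 + 15 = 34. Including both spin states (m_s = ±1/2) gives 2 × 34 = 68 states.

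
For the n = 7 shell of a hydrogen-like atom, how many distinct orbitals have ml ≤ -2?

15

For n = 7, l ranges over 0 … 6.
The (l, ml) pairs meeting ml ≤ -2 give: l=2 → 1; l=3 → 2; l=4 → 3; l=5 → 4; l=6 → 5.
Total orbitals: 1 + 2 + 3 + 4 + 5 = 15.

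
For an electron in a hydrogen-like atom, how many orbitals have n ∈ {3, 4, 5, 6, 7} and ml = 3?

10

Go shell by shell, enumerating (l, ml) with ml = 3:
n=4 → 1; n=5 → 2; n=6 → 3; n=7 → 4.
Total orbitals: 1 + 2 + 3 + 4 = 10.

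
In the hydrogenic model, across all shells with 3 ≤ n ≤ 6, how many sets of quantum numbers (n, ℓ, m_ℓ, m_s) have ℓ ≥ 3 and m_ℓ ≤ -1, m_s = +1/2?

Count contributing orbitals for each principal shell:
n=4 → 3; n=5 → 7; n=6 → 12.
Orbitals: 3 + 7 + 12 = 22. With m_s fixed to +1/2 there is one state per orbital, so 22 states.

22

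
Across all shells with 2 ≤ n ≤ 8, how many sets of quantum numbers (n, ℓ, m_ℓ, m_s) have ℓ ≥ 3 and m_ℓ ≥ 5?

Go shell by shell, enumerating (ℓ, m_ℓ) with ℓ ≥ 3 and m_ℓ ≥ 5:
n=6 → 1; n=7 → 3; n=8 → 6.
Orbitals: 1 + 3 + 6 = 10. Including both spin states (m_s = ±1/2) gives 2 × 10 = 20 states.

20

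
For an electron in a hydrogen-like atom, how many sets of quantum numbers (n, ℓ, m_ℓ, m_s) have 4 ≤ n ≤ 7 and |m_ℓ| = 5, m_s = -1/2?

6

Treat each shell separately and count matching orbitals:
n=6 → 2; n=7 → 4.
Orbitals: 2 + 4 = 6. With m_s fixed to -1/2 there is one state per orbital, so 6 states.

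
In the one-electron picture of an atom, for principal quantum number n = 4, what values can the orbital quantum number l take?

l is an integer with 0 ≤ l ≤ n−1, so for n = 4: l = 0, 1, 2, 3.

0, 1, 2, 3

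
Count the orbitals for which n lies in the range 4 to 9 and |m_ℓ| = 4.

30

For each n in the range, tally the orbitals obeying |m_ℓ| = 4:
n=5 → 2; n=6 → 4; n=7 → 6; n=8 → 8; n=9 → 10.
Total orbitals: 2 + 4 + 6 + 8 + 10 = 30.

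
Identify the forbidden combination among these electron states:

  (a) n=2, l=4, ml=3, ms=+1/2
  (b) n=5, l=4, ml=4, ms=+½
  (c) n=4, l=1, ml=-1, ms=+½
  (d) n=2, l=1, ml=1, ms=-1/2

(a)

(a) has l = 4 ≥ n = 2, violating 0 ≤ l ≤ n−1.
The remaining sets (b), (c), (d) satisfy all four rules.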